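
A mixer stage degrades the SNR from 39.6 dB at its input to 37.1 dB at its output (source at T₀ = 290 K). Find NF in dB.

2.5 dB

NF (dB) = SNR_in(dB) − SNR_out(dB) when the source is at T₀
NF = 39.6 − 37.1 = 2.5 dB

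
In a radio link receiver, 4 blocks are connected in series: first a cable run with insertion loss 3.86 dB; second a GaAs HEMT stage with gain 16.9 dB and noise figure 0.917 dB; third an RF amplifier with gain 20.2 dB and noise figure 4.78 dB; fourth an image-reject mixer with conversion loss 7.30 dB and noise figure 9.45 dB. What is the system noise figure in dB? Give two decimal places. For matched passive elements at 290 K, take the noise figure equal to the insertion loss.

4.92 dB

Convert to linear (a loss of L dB is a gain of −L dB): F_i = 10^(NF_i/10), G_i = 10^(G_i,dB/10)
  Stage 1: F_1 = 10^(3.86/10) = 2.432, G_1 = 10^(−3.86/10) = 0.4111
  Stage 2: F_2 = 10^(0.917/10) = 1.235, G_2 = 10^(16.9/10) = 48.98
  Stage 3: F_3 = 10^(4.78/10) = 3.006, G_3 = 10^(20.2/10) = 104.7
  Stage 4: F_4 = 10^(9.45/10) = 8.810, G_4 = 10^(−7.30/10) = 0.1862
Friis cascade:
  F = 2.432 + (1.235 − 1)/0.4111 + (3.006 − 1)/20.14 + (8.810 − 1)/2109 = 3.107
NF = 10 log₁₀(3.107) = 4.92 dB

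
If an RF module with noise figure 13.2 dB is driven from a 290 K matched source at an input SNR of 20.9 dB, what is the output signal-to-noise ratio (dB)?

7.7 dB

By definition F = SNR_in/SNR_out, so in dB: SNR_out = SNR_in − NF
SNR_out = 20.9 − 13.2 = 7.7 dB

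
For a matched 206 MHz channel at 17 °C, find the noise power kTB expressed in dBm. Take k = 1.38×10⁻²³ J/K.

T = 17 °C + 273.15 = 290.15 K
P_n = kTB = 1.38×10⁻²³ × 290.15 × 2.06×10⁸ = 8.25×10⁻¹³ W
In dBm: 10 log₁₀(8.25×10⁻¹³ / 10⁻³) = −90.8 dBm

−90.8 dBm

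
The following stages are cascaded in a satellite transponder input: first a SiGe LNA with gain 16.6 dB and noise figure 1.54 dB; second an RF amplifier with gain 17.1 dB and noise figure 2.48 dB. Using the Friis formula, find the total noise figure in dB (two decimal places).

Convert to linear (a loss of L dB is a gain of −L dB): F_i = 10^(NF_i/10), G_i = 10^(G_i,dB/10)
  Stage 1: F_1 = 10^(1.54/10) = 1.426, G_1 = 10^(16.6/10) = 45.71
  Stage 2: F_2 = 10^(2.48/10) = 1.770, G_2 = 10^(17.1/10) = 51.29
Friis cascade:
  F = 1.426 + (1.770 − 1)/45.71 = 1.442
NF = 10 log₁₀(1.442) = 1.59 dB

1.59 dB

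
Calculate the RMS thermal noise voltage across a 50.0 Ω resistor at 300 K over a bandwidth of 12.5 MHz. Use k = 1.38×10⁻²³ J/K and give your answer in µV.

3.22 µV

V_n = √(4kTRB)
4kTRB = 4 × 1.38×10⁻²³ × 300 × 5.00×10¹ × 1.25×10⁷ = 1.04×10⁻¹¹ V²
V_n = √(1.04×10⁻¹¹) = 3.22×10⁻⁶ V = 3.22 µV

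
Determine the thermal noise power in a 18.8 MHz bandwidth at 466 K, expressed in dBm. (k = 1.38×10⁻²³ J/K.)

P_n = kTB = 1.38×10⁻²³ × 466 × 1.88×10⁷ = 1.21×10⁻¹³ W
In dBm: 10 log₁₀(1.21×10⁻¹³ / 10⁻³) = −99.2 dBm

−99.2 dBm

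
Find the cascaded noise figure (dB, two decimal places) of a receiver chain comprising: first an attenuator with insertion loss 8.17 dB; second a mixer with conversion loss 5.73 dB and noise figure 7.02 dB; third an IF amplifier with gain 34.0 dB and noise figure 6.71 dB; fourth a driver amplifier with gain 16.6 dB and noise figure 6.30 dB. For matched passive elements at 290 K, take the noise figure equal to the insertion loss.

20.92 dB

Convert to linear (a loss of L dB is a gain of −L dB): F_i = 10^(NF_i/10), G_i = 10^(G_i,dB/10)
  Stage 1: F_1 = 10^(8.17/10) = 6.561, G_1 = 10^(−8.17/10) = 0.1524
  Stage 2: F_2 = 10^(7.02/10) = 5.035, G_2 = 10^(−5.73/10) = 0.2673
  Stage 3: F_3 = 10^(6.71/10) = 4.688, G_3 = 10^(34.0/10) = 2512
  Stage 4: F_4 = 10^(6.30/10) = 4.266, G_4 = 10^(16.6/10) = 45.71
Friis cascade:
  F = 6.561 + (5.035 − 1)/0.1524 + (4.688 − 1)/0.04074 + (4.266 − 1)/102.3 = 123.6
NF = 10 log₁₀(123.6) = 20.92 dB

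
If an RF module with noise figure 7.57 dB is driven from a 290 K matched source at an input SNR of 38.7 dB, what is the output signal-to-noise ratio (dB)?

31.13 dB

By definition F = SNR_in/SNR_out, so in dB: SNR_out = SNR_in − NF
SNR_out = 38.7 − 7.57 = 31.13 dB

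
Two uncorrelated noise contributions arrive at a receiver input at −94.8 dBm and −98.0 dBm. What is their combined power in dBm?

−93.1 dBm

Convert to linear, add, convert back:
P₁ = 3.31×10⁻¹³ W, P₂ = 1.58×10⁻¹³ W
P_tot = 4.90×10⁻¹³ W → 10 log₁₀(P_tot / 10⁻³) = −93.1 dBm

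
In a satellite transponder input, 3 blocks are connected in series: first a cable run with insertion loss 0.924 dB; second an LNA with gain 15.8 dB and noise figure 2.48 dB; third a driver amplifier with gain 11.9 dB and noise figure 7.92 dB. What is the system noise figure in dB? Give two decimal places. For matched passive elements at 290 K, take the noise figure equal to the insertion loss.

3.73 dB

Convert to linear (a loss of L dB is a gain of −L dB): F_i = 10^(NF_i/10), G_i = 10^(G_i,dB/10)
  Stage 1: F_1 = 10^(0.924/10) = 1.237, G_1 = 10^(−0.924/10) = 0.8084
  Stage 2: F_2 = 10^(2.48/10) = 1.770, G_2 = 10^(15.8/10) = 38.02
  Stage 3: F_3 = 10^(7.92/10) = 6.194, G_3 = 10^(11.9/10) = 15.49
Friis cascade:
  F = 1.237 + (1.770 − 1)/0.8084 + (6.194 − 1)/30.73 = 2.359
NF = 10 log₁₀(2.359) = 3.73 dB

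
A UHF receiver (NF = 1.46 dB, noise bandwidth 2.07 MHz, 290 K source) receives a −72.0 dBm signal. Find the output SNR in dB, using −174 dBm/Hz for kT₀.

Noise floor: N = −174 + 10 log₁₀(B) + NF
10 log₁₀(2.07×10⁶) = 63.16 dB
N = −174 + 63.16 + 1.46 = −109.38 dBm
SNR = P_sig − N = −72.0 − (−109.38) = 37.38 dB → 37.4 dB

37.4 dB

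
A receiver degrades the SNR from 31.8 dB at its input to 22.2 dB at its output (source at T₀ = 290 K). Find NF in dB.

NF (dB) = SNR_in(dB) − SNR_out(dB) when the source is at T₀
NF = 31.8 − 22.2 = 9.6 dB

9.6 dB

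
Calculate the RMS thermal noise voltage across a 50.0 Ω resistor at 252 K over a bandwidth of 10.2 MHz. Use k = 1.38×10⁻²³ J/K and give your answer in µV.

V_n = √(4kTRB)
4kTRB = 4 × 1.38×10⁻²³ × 252 × 5.00×10¹ × 1.02×10⁷ = 7.09×10⁻¹² V²
V_n = √(7.09×10⁻¹²) = 2.66×10⁻⁶ V = 2.66 µV

2.66 µV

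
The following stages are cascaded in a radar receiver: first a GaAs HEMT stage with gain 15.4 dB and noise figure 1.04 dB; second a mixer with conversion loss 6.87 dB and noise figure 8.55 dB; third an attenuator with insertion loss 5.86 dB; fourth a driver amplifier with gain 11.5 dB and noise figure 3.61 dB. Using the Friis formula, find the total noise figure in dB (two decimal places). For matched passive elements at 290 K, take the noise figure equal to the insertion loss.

4.06 dB

Convert to linear (a loss of L dB is a gain of −L dB): F_i = 10^(NF_i/10), G_i = 10^(G_i,dB/10)
  Stage 1: F_1 = 10^(1.04/10) = 1.271, G_1 = 10^(15.4/10) = 34.67
  Stage 2: F_2 = 10^(8.55/10) = 7.161, G_2 = 10^(−6.87/10) = 0.2056
  Stage 3: F_3 = 10^(5.86/10) = 3.855, G_3 = 10^(−5.86/10) = 0.2594
  Stage 4: F_4 = 10^(3.61/10) = 2.296, G_4 = 10^(11.5/10) = 14.13
Friis cascade:
  F = 1.271 + (7.161 − 1)/34.67 + (3.855 − 1)/7.129 + (2.296 − 1)/1.849 = 2.550
NF = 10 log₁₀(2.550) = 4.06 dB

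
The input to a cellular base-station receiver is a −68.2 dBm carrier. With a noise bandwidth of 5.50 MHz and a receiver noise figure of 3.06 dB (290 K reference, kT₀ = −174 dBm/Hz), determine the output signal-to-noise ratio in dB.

Noise floor: N = −174 + 10 log₁₀(B) + NF
10 log₁₀(5.50×10⁶) = 67.4 dB
N = −174 + 67.4 + 3.06 = −103.54 dBm
SNR = P_sig − N = −68.2 − (−103.54) = 35.34 dB → 35.3 dB

35.3 dB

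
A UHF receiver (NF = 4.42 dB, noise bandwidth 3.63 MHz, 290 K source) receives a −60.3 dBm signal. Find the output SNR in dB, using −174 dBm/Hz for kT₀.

43.7 dB

Noise floor: N = −174 + 10 log₁₀(B) + NF
10 log₁₀(3.63×10⁶) = 65.6 dB
N = −174 + 65.6 + 4.42 = −103.98 dBm
SNR = P_sig − N = −60.3 − (−103.98) = 43.68 dB → 43.7 dB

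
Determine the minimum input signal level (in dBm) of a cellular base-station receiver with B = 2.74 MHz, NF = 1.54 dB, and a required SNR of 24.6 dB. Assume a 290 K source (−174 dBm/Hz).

Sensitivity = −174 + 10 log₁₀(B) + NF + SNR_min
= −174 + 64.38 + 1.54 + 24.6
= −83.48 dBm → −83.5 dBm

−83.5 dBm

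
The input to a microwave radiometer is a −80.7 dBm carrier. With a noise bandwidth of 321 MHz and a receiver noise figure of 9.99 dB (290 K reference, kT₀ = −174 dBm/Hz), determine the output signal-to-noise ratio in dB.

Noise floor: N = −174 + 10 log₁₀(B) + NF
10 log₁₀(3.21×10⁸) = 85.07 dB
N = −174 + 85.07 + 9.99 = −78.94 dBm
SNR = P_sig − N = −80.7 − (−78.94) = −1.76 dB → −1.8 dB

−1.8 dB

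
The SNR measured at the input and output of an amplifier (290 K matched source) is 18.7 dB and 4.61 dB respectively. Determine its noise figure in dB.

NF (dB) = SNR_in(dB) − SNR_out(dB) when the source is at T₀
NF = 18.7 − 4.61 = 14.09 dB

14.09 dB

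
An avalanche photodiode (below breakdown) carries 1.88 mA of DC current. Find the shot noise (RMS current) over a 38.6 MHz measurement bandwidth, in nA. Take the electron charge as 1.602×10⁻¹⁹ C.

152 nA

I_n = √(2qI·B)
2qI·B = 2 × 1.602×10⁻¹⁹ × 1.88×10⁻³ × 3.86×10⁷ = 2.33×10⁻¹⁴ A²
I_n = √(2.33×10⁻¹⁴) = 1.52×10⁻⁷ A = 152 nA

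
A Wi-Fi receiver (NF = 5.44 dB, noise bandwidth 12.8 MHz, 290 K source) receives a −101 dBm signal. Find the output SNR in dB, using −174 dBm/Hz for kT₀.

Noise floor: N = −174 + 10 log₁₀(B) + NF
10 log₁₀(1.28×10⁷) = 71.07 dB
N = −174 + 71.07 + 5.44 = −97.49 dBm
SNR = P_sig − N = −101 − (−97.49) = −3.51 dB → −3.5 dB

−3.5 dB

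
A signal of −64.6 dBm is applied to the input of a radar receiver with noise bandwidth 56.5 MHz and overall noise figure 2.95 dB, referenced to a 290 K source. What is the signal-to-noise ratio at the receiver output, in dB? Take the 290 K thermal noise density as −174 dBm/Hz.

28.9 dB

Noise floor: N = −174 + 10 log₁₀(B) + NF
10 log₁₀(5.65×10⁷) = 77.52 dB
N = −174 + 77.52 + 2.95 = −93.53 dBm
SNR = P_sig − N = −64.6 − (−93.53) = 28.93 dB → 28.9 dB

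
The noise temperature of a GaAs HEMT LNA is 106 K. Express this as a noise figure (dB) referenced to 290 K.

1.35 dB

F = 1 + T_e/T₀ = 1 + 106/290 = 1.36552
NF = 10 log₁₀(1.36552) = 1.35 dB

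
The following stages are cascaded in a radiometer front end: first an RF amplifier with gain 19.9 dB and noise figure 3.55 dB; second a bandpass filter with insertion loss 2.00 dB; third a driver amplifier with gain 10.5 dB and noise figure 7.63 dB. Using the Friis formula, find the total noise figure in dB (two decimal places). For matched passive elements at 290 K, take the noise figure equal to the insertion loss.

3.71 dB

Convert to linear (a loss of L dB is a gain of −L dB): F_i = 10^(NF_i/10), G_i = 10^(G_i,dB/10)
  Stage 1: F_1 = 10^(3.55/10) = 2.265, G_1 = 10^(19.9/10) = 97.72
  Stage 2: F_2 = 10^(2.00/10) = 1.585, G_2 = 10^(−2.00/10) = 0.6310
  Stage 3: F_3 = 10^(7.63/10) = 5.794, G_3 = 10^(10.5/10) = 11.22
Friis cascade:
  F = 2.265 + (1.585 − 1)/97.72 + (5.794 − 1)/61.66 = 2.348
NF = 10 log₁₀(2.348) = 3.71 dB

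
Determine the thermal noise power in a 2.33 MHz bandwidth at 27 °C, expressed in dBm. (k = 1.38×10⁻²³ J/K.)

−110.2 dBm

T = 27 °C + 273.15 = 300.15 K
P_n = kTB = 1.38×10⁻²³ × 300.15 × 2.33×10⁶ = 9.65×10⁻¹⁵ W
In dBm: 10 log₁₀(9.65×10⁻¹⁵ / 10⁻³) = −110.2 dBm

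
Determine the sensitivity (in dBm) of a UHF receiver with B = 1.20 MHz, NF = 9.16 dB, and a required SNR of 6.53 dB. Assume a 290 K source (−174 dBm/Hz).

−97.5 dBm

Sensitivity = −174 + 10 log₁₀(B) + NF + SNR_min
= −174 + 60.79 + 9.16 + 6.53
= −97.52 dBm → −97.5 dBm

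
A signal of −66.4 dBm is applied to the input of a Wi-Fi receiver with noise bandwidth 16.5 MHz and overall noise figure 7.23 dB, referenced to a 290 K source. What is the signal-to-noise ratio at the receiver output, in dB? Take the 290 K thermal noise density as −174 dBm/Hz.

Noise floor: N = −174 + 10 log₁₀(B) + NF
10 log₁₀(1.65×10⁷) = 72.17 dB
N = −174 + 72.17 + 7.23 = −94.60 dBm
SNR = P_sig − N = −66.4 − (−94.60) = 28.20 dB → 28.2 dB

28.2 dB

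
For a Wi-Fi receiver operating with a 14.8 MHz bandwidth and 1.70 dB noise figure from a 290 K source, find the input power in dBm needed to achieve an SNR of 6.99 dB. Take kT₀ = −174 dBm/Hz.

−93.6 dBm

Sensitivity = −174 + 10 log₁₀(B) + NF + SNR_min
= −174 + 71.7 + 1.70 + 6.99
= −93.61 dBm → −93.6 dBm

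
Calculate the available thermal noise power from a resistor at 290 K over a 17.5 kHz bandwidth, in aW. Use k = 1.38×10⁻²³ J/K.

P_n = kTB = 1.38×10⁻²³ × 290 × 1.75×10⁴ = 7.00×10⁻¹⁷ W = 70.0 aW

70.0 aW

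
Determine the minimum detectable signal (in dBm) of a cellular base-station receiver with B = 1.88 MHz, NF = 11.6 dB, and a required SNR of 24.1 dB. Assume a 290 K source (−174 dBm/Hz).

−75.6 dBm

Sensitivity = −174 + 10 log₁₀(B) + NF + SNR_min
= −174 + 62.74 + 11.6 + 24.1
= −75.56 dBm → −75.6 dBm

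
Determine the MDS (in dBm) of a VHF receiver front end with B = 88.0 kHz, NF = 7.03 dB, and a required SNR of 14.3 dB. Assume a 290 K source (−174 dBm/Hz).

−103.2 dBm

Sensitivity = −174 + 10 log₁₀(B) + NF + SNR_min
= −174 + 49.44 + 7.03 + 14.3
= −103.23 dBm → −103.2 dBm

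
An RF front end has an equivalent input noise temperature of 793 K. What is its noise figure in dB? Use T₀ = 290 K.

5.72 dB

F = 1 + T_e/T₀ = 1 + 793/290 = 3.73448
NF = 10 log₁₀(3.73448) = 5.72 dB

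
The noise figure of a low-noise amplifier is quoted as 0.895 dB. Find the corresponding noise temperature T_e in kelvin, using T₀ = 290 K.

F = 10^(0.895/10) = 1.22885
T_e = (F − 1)·T₀ = (1.22885 − 1) × 290 = 66.4 K

66.4 K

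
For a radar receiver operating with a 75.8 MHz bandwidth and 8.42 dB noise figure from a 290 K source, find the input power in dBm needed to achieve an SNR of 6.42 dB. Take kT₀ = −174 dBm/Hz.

Sensitivity = −174 + 10 log₁₀(B) + NF + SNR_min
= −174 + 78.8 + 8.42 + 6.42
= −80.36 dBm → −80.4 dBm

−80.4 dBm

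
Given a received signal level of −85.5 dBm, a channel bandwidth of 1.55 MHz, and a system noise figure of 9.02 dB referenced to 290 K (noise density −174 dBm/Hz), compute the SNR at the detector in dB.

17.6 dB

Noise floor: N = −174 + 10 log₁₀(B) + NF
10 log₁₀(1.55×10⁶) = 61.9 dB
N = −174 + 61.9 + 9.02 = −103.08 dBm
SNR = P_sig − N = −85.5 − (−103.08) = 17.58 dB → 17.6 dB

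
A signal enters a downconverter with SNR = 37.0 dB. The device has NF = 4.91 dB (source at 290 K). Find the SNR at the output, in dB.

32.09 dB

By definition F = SNR_in/SNR_out, so in dB: SNR_out = SNR_in − NF
SNR_out = 37.0 − 4.91 = 32.09 dB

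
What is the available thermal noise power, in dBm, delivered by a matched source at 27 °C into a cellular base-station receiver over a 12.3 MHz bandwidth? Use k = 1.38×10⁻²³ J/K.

−102.9 dBm

T = 27 °C + 273.15 = 300.15 K
P_n = kTB = 1.38×10⁻²³ × 300.15 × 1.23×10⁷ = 5.09×10⁻¹⁴ W
In dBm: 10 log₁₀(5.09×10⁻¹⁴ / 10⁻³) = −102.9 dBm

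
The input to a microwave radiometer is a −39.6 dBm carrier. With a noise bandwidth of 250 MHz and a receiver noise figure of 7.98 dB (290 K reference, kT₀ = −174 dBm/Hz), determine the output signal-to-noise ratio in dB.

42.4 dB

Noise floor: N = −174 + 10 log₁₀(B) + NF
10 log₁₀(2.50×10⁸) = 83.98 dB
N = −174 + 83.98 + 7.98 = −82.04 dBm
SNR = P_sig − N = −39.6 − (−82.04) = 42.44 dB → 42.4 dB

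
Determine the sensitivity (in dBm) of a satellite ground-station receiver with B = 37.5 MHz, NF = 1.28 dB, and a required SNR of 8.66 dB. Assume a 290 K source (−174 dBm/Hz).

−88.3 dBm

Sensitivity = −174 + 10 log₁₀(B) + NF + SNR_min
= −174 + 75.74 + 1.28 + 8.66
= −88.32 dBm → −88.3 dBm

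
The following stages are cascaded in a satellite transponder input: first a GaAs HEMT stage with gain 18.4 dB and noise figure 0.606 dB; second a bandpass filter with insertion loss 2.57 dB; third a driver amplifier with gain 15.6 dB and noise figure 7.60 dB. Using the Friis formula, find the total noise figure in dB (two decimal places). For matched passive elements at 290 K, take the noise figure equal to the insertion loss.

1.09 dB

Convert to linear (a loss of L dB is a gain of −L dB): F_i = 10^(NF_i/10), G_i = 10^(G_i,dB/10)
  Stage 1: F_1 = 10^(0.606/10) = 1.150, G_1 = 10^(18.4/10) = 69.18
  Stage 2: F_2 = 10^(2.57/10) = 1.807, G_2 = 10^(−2.57/10) = 0.5534
  Stage 3: F_3 = 10^(7.60/10) = 5.754, G_3 = 10^(15.6/10) = 36.31
Friis cascade:
  F = 1.150 + (1.807 − 1)/69.18 + (5.754 − 1)/38.28 = 1.286
NF = 10 log₁₀(1.286) = 1.09 dB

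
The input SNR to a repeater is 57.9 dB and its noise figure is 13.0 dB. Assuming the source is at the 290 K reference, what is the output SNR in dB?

By definition F = SNR_in/SNR_out, so in dB: SNR_out = SNR_in − NF
SNR_out = 57.9 − 13.0 = 44.9 dB

44.9 dB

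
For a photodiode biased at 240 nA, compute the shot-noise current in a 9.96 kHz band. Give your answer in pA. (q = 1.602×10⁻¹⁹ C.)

I_n = √(2qI·B)
2qI·B = 2 × 1.602×10⁻¹⁹ × 2.40×10⁻⁷ × 9.96×10³ = 7.66×10⁻²² A²
I_n = √(7.66×10⁻²²) = 2.77×10⁻¹¹ A = 27.7 pA

27.7 pA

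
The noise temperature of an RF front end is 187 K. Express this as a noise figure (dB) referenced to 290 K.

2.16 dB

F = 1 + T_e/T₀ = 1 + 187/290 = 1.64483
NF = 10 log₁₀(1.64483) = 2.16 dB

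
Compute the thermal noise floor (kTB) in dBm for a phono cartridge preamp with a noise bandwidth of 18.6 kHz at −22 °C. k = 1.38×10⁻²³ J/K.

−131.9 dBm

T = −22 °C + 273.15 = 251.15 K
P_n = kTB = 1.38×10⁻²³ × 251.15 × 1.86×10⁴ = 6.45×10⁻¹⁷ W
In dBm: 10 log₁₀(6.45×10⁻¹⁷ / 10⁻³) = −131.9 dBm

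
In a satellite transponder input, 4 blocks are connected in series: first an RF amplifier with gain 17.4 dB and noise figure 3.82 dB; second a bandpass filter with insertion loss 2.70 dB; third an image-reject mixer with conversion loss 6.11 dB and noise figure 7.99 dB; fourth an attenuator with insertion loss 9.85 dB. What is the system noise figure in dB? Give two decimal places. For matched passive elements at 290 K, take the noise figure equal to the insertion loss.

Convert to linear (a loss of L dB is a gain of −L dB): F_i = 10^(NF_i/10), G_i = 10^(G_i,dB/10)
  Stage 1: F_1 = 10^(3.82/10) = 2.410, G_1 = 10^(17.4/10) = 54.95
  Stage 2: F_2 = 10^(2.70/10) = 1.862, G_2 = 10^(−2.70/10) = 0.5370
  Stage 3: F_3 = 10^(7.99/10) = 6.295, G_3 = 10^(−6.11/10) = 0.2449
  Stage 4: F_4 = 10^(9.85/10) = 9.661, G_4 = 10^(−9.85/10) = 0.1035
Friis cascade:
  F = 2.410 + (1.862 − 1)/54.95 + (6.295 − 1)/29.51 + (9.661 − 1)/7.228 = 3.803
NF = 10 log₁₀(3.803) = 5.80 dB

5.80 dB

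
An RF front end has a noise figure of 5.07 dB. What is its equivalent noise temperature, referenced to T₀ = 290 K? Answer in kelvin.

642 K

F = 10^(5.07/10) = 3.21366
T_e = (F − 1)·T₀ = (3.21366 − 1) × 290 = 642 K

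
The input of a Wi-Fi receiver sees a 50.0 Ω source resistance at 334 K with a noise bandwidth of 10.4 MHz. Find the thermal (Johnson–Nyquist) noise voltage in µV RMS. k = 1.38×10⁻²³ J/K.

3.10 µV

V_n = √(4kTRB)
4kTRB = 4 × 1.38×10⁻²³ × 334 × 5.00×10¹ × 1.04×10⁷ = 9.59×10⁻¹² V²
V_n = √(9.59×10⁻¹²) = 3.10×10⁻⁶ V = 3.10 µV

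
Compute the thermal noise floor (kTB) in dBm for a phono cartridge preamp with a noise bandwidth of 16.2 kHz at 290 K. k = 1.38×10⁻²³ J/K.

P_n = kTB = 1.38×10⁻²³ × 290 × 1.62×10⁴ = 6.48×10⁻¹⁷ W
In dBm: 10 log₁₀(6.48×10⁻¹⁷ / 10⁻³) = −131.9 dBm

−131.9 dBm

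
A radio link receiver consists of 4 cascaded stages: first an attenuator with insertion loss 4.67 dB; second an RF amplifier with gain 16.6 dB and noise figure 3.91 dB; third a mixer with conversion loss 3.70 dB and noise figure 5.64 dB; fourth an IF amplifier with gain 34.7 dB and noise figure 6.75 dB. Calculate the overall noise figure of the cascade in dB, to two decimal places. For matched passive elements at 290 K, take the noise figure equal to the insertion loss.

Convert to linear (a loss of L dB is a gain of −L dB): F_i = 10^(NF_i/10), G_i = 10^(G_i,dB/10)
  Stage 1: F_1 = 10^(4.67/10) = 2.931, G_1 = 10^(−4.67/10) = 0.3412
  Stage 2: F_2 = 10^(3.91/10) = 2.460, G_2 = 10^(16.6/10) = 45.71
  Stage 3: F_3 = 10^(5.64/10) = 3.664, G_3 = 10^(−3.70/10) = 0.4266
  Stage 4: F_4 = 10^(6.75/10) = 4.732, G_4 = 10^(34.7/10) = 2951
Friis cascade:
  F = 2.931 + (2.460 − 1)/0.3412 + (3.664 − 1)/15.60 + (4.732 − 1)/6.653 = 7.943
NF = 10 log₁₀(7.943) = 9.00 dB

9.00 dB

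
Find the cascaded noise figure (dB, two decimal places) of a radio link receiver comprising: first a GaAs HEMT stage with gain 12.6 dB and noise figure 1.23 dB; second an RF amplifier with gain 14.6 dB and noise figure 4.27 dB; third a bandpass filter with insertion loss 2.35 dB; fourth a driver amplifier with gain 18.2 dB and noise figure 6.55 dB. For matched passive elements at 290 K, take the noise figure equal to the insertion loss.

Convert to linear (a loss of L dB is a gain of −L dB): F_i = 10^(NF_i/10), G_i = 10^(G_i,dB/10)
  Stage 1: F_1 = 10^(1.23/10) = 1.327, G_1 = 10^(12.6/10) = 18.20
  Stage 2: F_2 = 10^(4.27/10) = 2.673, G_2 = 10^(14.6/10) = 28.84
  Stage 3: F_3 = 10^(2.35/10) = 1.718, G_3 = 10^(−2.35/10) = 0.5821
  Stage 4: F_4 = 10^(6.55/10) = 4.519, G_4 = 10^(18.2/10) = 66.07
Friis cascade:
  F = 1.327 + (2.673 − 1)/18.20 + (1.718 − 1)/524.8 + (4.519 − 1)/305.5 = 1.432
NF = 10 log₁₀(1.432) = 1.56 dB

1.56 dB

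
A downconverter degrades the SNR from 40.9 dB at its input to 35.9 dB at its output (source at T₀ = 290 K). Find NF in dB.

NF (dB) = SNR_in(dB) − SNR_out(dB) when the source is at T₀
NF = 40.9 − 35.9 = 5.0 dB

5.0 dB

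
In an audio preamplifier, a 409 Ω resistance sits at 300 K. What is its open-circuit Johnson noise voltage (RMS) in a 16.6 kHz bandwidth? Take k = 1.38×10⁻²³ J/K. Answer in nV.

335 nV

V_n = √(4kTRB)
4kTRB = 4 × 1.38×10⁻²³ × 300 × 4.09×10² × 1.66×10⁴ = 1.12×10⁻¹³ V²
V_n = √(1.12×10⁻¹³) = 3.35×10⁻⁷ V = 335 nV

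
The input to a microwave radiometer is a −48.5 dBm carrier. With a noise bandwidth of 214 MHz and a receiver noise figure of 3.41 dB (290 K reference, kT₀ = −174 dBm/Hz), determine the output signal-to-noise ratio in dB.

38.8 dB

Noise floor: N = −174 + 10 log₁₀(B) + NF
10 log₁₀(2.14×10⁸) = 83.3 dB
N = −174 + 83.3 + 3.41 = −87.29 dBm
SNR = P_sig − N = −48.5 − (−87.29) = 38.79 dB → 38.8 dB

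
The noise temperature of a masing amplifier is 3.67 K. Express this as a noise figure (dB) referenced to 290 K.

0.055 dB

F = 1 + T_e/T₀ = 1 + 3.67/290 = 1.01266
NF = 10 log₁₀(1.01266) = 0.055 dB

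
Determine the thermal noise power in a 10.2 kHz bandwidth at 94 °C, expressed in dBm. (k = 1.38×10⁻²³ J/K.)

T = 94 °C + 273.15 = 367.15 K
P_n = kTB = 1.38×10⁻²³ × 367.15 × 1.02×10⁴ = 5.17×10⁻¹⁷ W
In dBm: 10 log₁₀(5.17×10⁻¹⁷ / 10⁻³) = −132.9 dBm

−132.9 dBm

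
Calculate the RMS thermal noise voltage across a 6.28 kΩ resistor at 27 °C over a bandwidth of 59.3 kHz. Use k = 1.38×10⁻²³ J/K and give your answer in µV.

T = 27 °C + 273.15 = 300.15 K
V_n = √(4kTRB)
4kTRB = 4 × 1.38×10⁻²³ × 300.15 × 6.28×10³ × 5.93×10⁴ = 6.17×10⁻¹² V²
V_n = √(6.17×10⁻¹²) = 2.48×10⁻⁶ V = 2.48 µV

2.48 µV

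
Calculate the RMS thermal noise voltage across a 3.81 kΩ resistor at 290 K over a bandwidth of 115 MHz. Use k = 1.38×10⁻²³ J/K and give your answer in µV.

83.7 µV

V_n = √(4kTRB)
4kTRB = 4 × 1.38×10⁻²³ × 290 × 3.81×10³ × 1.15×10⁸ = 7.01×10⁻⁹ V²
V_n = √(7.01×10⁻⁹) = 8.37×10⁻⁵ V = 83.7 µV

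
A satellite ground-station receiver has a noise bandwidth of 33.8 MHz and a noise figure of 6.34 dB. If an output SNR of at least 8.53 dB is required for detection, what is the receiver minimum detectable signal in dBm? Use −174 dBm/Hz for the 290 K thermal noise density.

Sensitivity = −174 + 10 log₁₀(B) + NF + SNR_min
= −174 + 75.29 + 6.34 + 8.53
= −83.84 dBm → −83.8 dBm

−83.8 dBm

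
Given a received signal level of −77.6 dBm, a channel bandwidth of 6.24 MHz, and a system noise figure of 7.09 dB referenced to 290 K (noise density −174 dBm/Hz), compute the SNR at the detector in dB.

Noise floor: N = −174 + 10 log₁₀(B) + NF
10 log₁₀(6.24×10⁶) = 67.95 dB
N = −174 + 67.95 + 7.09 = −98.96 dBm
SNR = P_sig − N = −77.6 − (−98.96) = 21.36 dB → 21.4 dB

21.4 dB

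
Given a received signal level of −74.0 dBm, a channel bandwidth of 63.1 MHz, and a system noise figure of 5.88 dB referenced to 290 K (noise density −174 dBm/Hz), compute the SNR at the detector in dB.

16.1 dB

Noise floor: N = −174 + 10 log₁₀(B) + NF
10 log₁₀(6.31×10⁷) = 78 dB
N = −174 + 78 + 5.88 = −90.12 dBm
SNR = P_sig − N = −74.0 − (−90.12) = 16.12 dB → 16.1 dB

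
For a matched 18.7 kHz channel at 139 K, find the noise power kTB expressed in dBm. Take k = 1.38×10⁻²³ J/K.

−134.5 dBm

P_n = kTB = 1.38×10⁻²³ × 139 × 1.87×10⁴ = 3.59×10⁻¹⁷ W
In dBm: 10 log₁₀(3.59×10⁻¹⁷ / 10⁻³) = −134.5 dBm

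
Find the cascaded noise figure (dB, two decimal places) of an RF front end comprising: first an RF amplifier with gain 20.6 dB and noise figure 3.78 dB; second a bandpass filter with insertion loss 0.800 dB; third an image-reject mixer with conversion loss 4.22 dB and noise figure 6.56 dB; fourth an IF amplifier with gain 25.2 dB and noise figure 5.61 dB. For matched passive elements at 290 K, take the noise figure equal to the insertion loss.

Convert to linear (a loss of L dB is a gain of −L dB): F_i = 10^(NF_i/10), G_i = 10^(G_i,dB/10)
  Stage 1: F_1 = 10^(3.78/10) = 2.388, G_1 = 10^(20.6/10) = 114.8
  Stage 2: F_2 = 10^(0.800/10) = 1.202, G_2 = 10^(−0.800/10) = 0.8318
  Stage 3: F_3 = 10^(6.56/10) = 4.529, G_3 = 10^(−4.22/10) = 0.3784
  Stage 4: F_4 = 10^(5.61/10) = 3.639, G_4 = 10^(25.2/10) = 331.1
Friis cascade:
  F = 2.388 + (1.202 − 1)/114.8 + (4.529 − 1)/95.50 + (3.639 − 1)/36.14 = 2.500
NF = 10 log₁₀(2.500) = 3.98 dB

3.98 dB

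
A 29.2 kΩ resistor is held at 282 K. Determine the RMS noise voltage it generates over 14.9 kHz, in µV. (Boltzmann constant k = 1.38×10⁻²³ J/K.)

2.60 µV

V_n = √(4kTRB)
4kTRB = 4 × 1.38×10⁻²³ × 282 × 2.92×10⁴ × 1.49×10⁴ = 6.77×10⁻¹² V²
V_n = √(6.77×10⁻¹²) = 2.60×10⁻⁶ V = 2.60 µV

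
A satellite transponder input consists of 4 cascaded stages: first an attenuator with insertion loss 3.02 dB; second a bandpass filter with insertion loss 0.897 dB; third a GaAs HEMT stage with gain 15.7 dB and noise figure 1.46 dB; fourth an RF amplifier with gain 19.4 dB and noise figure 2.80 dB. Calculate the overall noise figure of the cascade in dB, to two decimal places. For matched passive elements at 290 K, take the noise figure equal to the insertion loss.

5.45 dB

Convert to linear (a loss of L dB is a gain of −L dB): F_i = 10^(NF_i/10), G_i = 10^(G_i,dB/10)
  Stage 1: F_1 = 10^(3.02/10) = 2.004, G_1 = 10^(−3.02/10) = 0.4989
  Stage 2: F_2 = 10^(0.897/10) = 1.229, G_2 = 10^(−0.897/10) = 0.8134
  Stage 3: F_3 = 10^(1.46/10) = 1.400, G_3 = 10^(15.7/10) = 37.15
  Stage 4: F_4 = 10^(2.80/10) = 1.905, G_4 = 10^(19.4/10) = 87.10
Friis cascade:
  F = 2.004 + (1.229 − 1)/0.4989 + (1.400 − 1)/0.4058 + (1.905 − 1)/15.08 = 3.509
NF = 10 log₁₀(3.509) = 5.45 dB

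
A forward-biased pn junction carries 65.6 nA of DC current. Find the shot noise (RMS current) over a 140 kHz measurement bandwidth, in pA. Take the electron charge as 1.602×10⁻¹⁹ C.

I_n = √(2qI·B)
2qI·B = 2 × 1.602×10⁻¹⁹ × 6.56×10⁻⁸ × 1.40×10⁵ = 2.94×10⁻²¹ A²
I_n = √(2.94×10⁻²¹) = 5.42×10⁻¹¹ A = 54.2 pA

54.2 pA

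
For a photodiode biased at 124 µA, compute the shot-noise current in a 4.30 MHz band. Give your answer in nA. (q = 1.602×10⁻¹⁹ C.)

13.1 nA

I_n = √(2qI·B)
2qI·B = 2 × 1.602×10⁻¹⁹ × 1.24×10⁻⁴ × 4.30×10⁶ = 1.71×10⁻¹⁶ A²
I_n = √(1.71×10⁻¹⁶) = 1.31×10⁻⁸ A = 13.1 nA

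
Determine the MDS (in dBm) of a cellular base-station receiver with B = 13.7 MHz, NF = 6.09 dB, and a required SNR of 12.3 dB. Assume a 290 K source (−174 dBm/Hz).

−84.2 dBm

Sensitivity = −174 + 10 log₁₀(B) + NF + SNR_min
= −174 + 71.37 + 6.09 + 12.3
= −84.24 dBm → −84.2 dBm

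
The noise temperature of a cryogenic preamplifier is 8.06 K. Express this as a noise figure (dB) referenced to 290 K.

F = 1 + T_e/T₀ = 1 + 8.06/290 = 1.02779
NF = 10 log₁₀(1.02779) = 0.119 dB

0.119 dB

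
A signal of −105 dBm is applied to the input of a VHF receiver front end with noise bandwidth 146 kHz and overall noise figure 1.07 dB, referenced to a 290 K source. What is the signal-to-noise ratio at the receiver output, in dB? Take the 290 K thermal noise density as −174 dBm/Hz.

Noise floor: N = −174 + 10 log₁₀(B) + NF
10 log₁₀(1.46×10⁵) = 51.64 dB
N = −174 + 51.64 + 1.07 = −121.29 dBm
SNR = P_sig − N = −105 − (−121.29) = 16.29 dB → 16.3 dB

16.3 dB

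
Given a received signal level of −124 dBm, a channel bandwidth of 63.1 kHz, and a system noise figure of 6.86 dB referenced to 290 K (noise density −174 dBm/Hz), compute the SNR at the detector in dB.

−4.9 dB

Noise floor: N = −174 + 10 log₁₀(B) + NF
10 log₁₀(6.31×10⁴) = 48 dB
N = −174 + 48 + 6.86 = −119.14 dBm
SNR = P_sig − N = −124 − (−119.14) = −4.86 dB → −4.9 dB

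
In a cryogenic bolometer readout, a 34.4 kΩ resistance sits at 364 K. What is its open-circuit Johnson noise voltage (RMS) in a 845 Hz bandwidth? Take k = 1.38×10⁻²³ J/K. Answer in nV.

V_n = √(4kTRB)
4kTRB = 4 × 1.38×10⁻²³ × 364 × 3.44×10⁴ × 8.45×10² = 5.84×10⁻¹³ V²
V_n = √(5.84×10⁻¹³) = 7.64×10⁻⁷ V = 764 nV

764 nV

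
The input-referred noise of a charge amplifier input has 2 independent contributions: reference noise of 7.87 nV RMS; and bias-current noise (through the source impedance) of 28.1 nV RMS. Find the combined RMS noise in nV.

29.2 nV

Uncorrelated sources add in power (mean-square): V_tot = √(ΣV_i²)
V_tot = √[(7.87×10⁻⁹)² + (2.81×10⁻⁸)²] = 2.92×10⁻⁸ V = 29.2 nV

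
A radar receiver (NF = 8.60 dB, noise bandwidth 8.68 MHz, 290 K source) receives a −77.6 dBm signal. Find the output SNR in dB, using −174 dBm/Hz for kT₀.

18.4 dB

Noise floor: N = −174 + 10 log₁₀(B) + NF
10 log₁₀(8.68×10⁶) = 69.39 dB
N = −174 + 69.39 + 8.60 = −96.01 dBm
SNR = P_sig − N = −77.6 − (−96.01) = 18.41 dB → 18.4 dB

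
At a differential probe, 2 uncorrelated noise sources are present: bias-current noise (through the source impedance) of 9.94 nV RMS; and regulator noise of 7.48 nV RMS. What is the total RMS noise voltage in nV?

Uncorrelated sources add in power (mean-square): V_tot = √(ΣV_i²)
V_tot = √[(9.94×10⁻⁹)² + (7.48×10⁻⁹)²] = 1.24×10⁻⁸ V = 12.4 nV

12.4 nV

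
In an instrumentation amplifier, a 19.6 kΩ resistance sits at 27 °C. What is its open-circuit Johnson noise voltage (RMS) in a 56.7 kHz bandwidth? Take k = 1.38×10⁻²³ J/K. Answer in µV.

T = 27 °C + 273.15 = 300.15 K
V_n = √(4kTRB)
4kTRB = 4 × 1.38×10⁻²³ × 300.15 × 1.96×10⁴ × 5.67×10⁴ = 1.84×10⁻¹¹ V²
V_n = √(1.84×10⁻¹¹) = 4.29×10⁻⁶ V = 4.29 µV

4.29 µV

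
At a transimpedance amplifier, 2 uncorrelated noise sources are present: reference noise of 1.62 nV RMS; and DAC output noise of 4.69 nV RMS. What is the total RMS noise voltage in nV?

Uncorrelated sources add in power (mean-square): V_tot = √(ΣV_i²)
V_tot = √[(1.62×10⁻⁹)² + (4.69×10⁻⁹)²] = 4.96×10⁻⁹ V = 4.96 nV

4.96 nV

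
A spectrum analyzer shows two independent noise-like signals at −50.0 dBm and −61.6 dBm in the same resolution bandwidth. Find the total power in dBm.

Convert to linear, add, convert back:
P₁ = 1.00×10⁻⁸ W, P₂ = 6.92×10⁻¹⁰ W
P_tot = 1.07×10⁻⁸ W → 10 log₁₀(P_tot / 10⁻³) = −49.7 dBm

−49.7 dBm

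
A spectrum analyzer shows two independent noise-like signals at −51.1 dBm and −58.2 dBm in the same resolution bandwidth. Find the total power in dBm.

Convert to linear, add, convert back:
P₁ = 7.76×10⁻⁹ W, P₂ = 1.51×10⁻⁹ W
P_tot = 9.28×10⁻⁹ W → 10 log₁₀(P_tot / 10⁻³) = −50.3 dBm

−50.3 dBm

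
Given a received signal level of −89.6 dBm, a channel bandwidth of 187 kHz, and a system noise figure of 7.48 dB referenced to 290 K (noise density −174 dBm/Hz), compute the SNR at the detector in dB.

24.2 dB

Noise floor: N = −174 + 10 log₁₀(B) + NF
10 log₁₀(1.87×10⁵) = 52.72 dB
N = −174 + 52.72 + 7.48 = −113.80 dBm
SNR = P_sig − N = −89.6 − (−113.80) = 24.20 dB → 24.2 dB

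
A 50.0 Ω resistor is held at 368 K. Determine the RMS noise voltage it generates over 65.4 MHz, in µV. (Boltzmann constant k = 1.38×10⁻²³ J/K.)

V_n = √(4kTRB)
4kTRB = 4 × 1.38×10⁻²³ × 368 × 5.00×10¹ × 6.54×10⁷ = 6.64×10⁻¹¹ V²
V_n = √(6.64×10⁻¹¹) = 8.15×10⁻⁶ V = 8.15 µV

8.15 µV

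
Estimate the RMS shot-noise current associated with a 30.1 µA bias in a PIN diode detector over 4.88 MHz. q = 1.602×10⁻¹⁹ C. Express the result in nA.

I_n = √(2qI·B)
2qI·B = 2 × 1.602×10⁻¹⁹ × 3.01×10⁻⁵ × 4.88×10⁶ = 4.71×10⁻¹⁷ A²
I_n = √(4.71×10⁻¹⁷) = 6.86×10⁻⁹ A = 6.86 nA

6.86 nA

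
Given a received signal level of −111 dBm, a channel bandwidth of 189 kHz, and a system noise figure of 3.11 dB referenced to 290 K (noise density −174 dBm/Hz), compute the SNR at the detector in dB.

7.1 dB

Noise floor: N = −174 + 10 log₁₀(B) + NF
10 log₁₀(1.89×10⁵) = 52.76 dB
N = −174 + 52.76 + 3.11 = −118.13 dBm
SNR = P_sig − N = −111 − (−118.13) = 7.13 dB → 7.1 dB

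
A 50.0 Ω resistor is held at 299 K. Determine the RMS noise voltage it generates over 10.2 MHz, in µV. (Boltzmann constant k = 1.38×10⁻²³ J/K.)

V_n = √(4kTRB)
4kTRB = 4 × 1.38×10⁻²³ × 299 × 5.00×10¹ × 1.02×10⁷ = 8.42×10⁻¹² V²
V_n = √(8.42×10⁻¹²) = 2.90×10⁻⁶ V = 2.90 µV

2.90 µV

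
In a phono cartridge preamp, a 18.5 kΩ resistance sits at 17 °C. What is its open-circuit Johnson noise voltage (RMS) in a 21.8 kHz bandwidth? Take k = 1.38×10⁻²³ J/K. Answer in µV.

T = 17 °C + 273.15 = 290.15 K
V_n = √(4kTRB)
4kTRB = 4 × 1.38×10⁻²³ × 290.15 × 1.85×10⁴ × 2.18×10⁴ = 6.46×10⁻¹² V²
V_n = √(6.46×10⁻¹²) = 2.54×10⁻⁶ V = 2.54 µV

2.54 µV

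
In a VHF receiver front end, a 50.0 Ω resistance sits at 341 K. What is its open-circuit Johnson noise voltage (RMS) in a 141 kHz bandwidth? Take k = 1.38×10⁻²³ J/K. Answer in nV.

364 nV

V_n = √(4kTRB)
4kTRB = 4 × 1.38×10⁻²³ × 341 × 5.00×10¹ × 1.41×10⁵ = 1.33×10⁻¹³ V²
V_n = √(1.33×10⁻¹³) = 3.64×10⁻⁷ V = 364 nV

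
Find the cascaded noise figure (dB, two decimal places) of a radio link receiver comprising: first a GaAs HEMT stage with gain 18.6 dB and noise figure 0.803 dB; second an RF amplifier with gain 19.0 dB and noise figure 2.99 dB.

Convert to linear (a loss of L dB is a gain of −L dB): F_i = 10^(NF_i/10), G_i = 10^(G_i,dB/10)
  Stage 1: F_1 = 10^(0.803/10) = 1.203, G_1 = 10^(18.6/10) = 72.44
  Stage 2: F_2 = 10^(2.99/10) = 1.991, G_2 = 10^(19.0/10) = 79.43
Friis cascade:
  F = 1.203 + (1.991 − 1)/72.44 = 1.217
NF = 10 log₁₀(1.217) = 0.85 dB

0.85 dB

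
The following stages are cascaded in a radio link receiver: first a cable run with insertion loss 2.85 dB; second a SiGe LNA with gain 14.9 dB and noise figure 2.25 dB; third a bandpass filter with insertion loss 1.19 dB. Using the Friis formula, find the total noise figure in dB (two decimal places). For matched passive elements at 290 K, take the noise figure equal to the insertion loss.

Convert to linear (a loss of L dB is a gain of −L dB): F_i = 10^(NF_i/10), G_i = 10^(G_i,dB/10)
  Stage 1: F_1 = 10^(2.85/10) = 1.928, G_1 = 10^(−2.85/10) = 0.5188
  Stage 2: F_2 = 10^(2.25/10) = 1.679, G_2 = 10^(14.9/10) = 30.90
  Stage 3: F_3 = 10^(1.19/10) = 1.315, G_3 = 10^(−1.19/10) = 0.7603
Friis cascade:
  F = 1.928 + (1.679 − 1)/0.5188 + (1.315 − 1)/16.03 = 3.256
NF = 10 log₁₀(3.256) = 5.13 dB

5.13 dB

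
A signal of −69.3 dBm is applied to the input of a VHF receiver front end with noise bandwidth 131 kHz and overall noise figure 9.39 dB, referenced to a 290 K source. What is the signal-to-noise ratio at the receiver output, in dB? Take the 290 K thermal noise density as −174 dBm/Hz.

44.1 dB

Noise floor: N = −174 + 10 log₁₀(B) + NF
10 log₁₀(1.31×10⁵) = 51.17 dB
N = −174 + 51.17 + 9.39 = −113.44 dBm
SNR = P_sig − N = −69.3 − (−113.44) = 44.14 dB → 44.1 dB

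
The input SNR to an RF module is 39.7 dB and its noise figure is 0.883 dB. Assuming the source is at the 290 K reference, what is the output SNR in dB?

By definition F = SNR_in/SNR_out, so in dB: SNR_out = SNR_in − NF
SNR_out = 39.7 − 0.883 = 38.817 dB

38.817 dB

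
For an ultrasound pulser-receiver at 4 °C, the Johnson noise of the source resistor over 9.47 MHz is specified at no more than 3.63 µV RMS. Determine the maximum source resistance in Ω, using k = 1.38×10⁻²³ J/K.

T = 4 °C + 273.15 = 277.15 K
Johnson–Nyquist: V_n = √(4kTRB) ⇒ R = V_n² / (4kTB)
4kTB = 4 × 1.38×10⁻²³ × 277.15 × 9.47×10⁶ = 1.45×10⁻¹³
R = (3.63×10⁻⁶)² / 1.45×10⁻¹³ = 9.10×10¹ Ω = 91.0 Ω

91.0 Ω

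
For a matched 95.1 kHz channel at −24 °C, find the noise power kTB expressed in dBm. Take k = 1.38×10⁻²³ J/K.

T = −24 °C + 273.15 = 249.15 K
P_n = kTB = 1.38×10⁻²³ × 249.15 × 9.51×10⁴ = 3.27×10⁻¹⁶ W
In dBm: 10 log₁₀(3.27×10⁻¹⁶ / 10⁻³) = −124.9 dBm

−124.9 dBm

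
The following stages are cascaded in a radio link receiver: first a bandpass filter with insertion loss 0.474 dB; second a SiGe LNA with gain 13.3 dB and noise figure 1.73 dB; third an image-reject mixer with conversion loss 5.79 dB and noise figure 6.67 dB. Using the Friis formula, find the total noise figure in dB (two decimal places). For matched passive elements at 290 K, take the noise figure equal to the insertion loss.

Convert to linear (a loss of L dB is a gain of −L dB): F_i = 10^(NF_i/10), G_i = 10^(G_i,dB/10)
  Stage 1: F_1 = 10^(0.474/10) = 1.115, G_1 = 10^(−0.474/10) = 0.8966
  Stage 2: F_2 = 10^(1.73/10) = 1.489, G_2 = 10^(13.3/10) = 21.38
  Stage 3: F_3 = 10^(6.67/10) = 4.645, G_3 = 10^(−5.79/10) = 0.2636
Friis cascade:
  F = 1.115 + (1.489 − 1)/0.8966 + (4.645 − 1)/19.17 = 1.851
NF = 10 log₁₀(1.851) = 2.67 dB

2.67 dB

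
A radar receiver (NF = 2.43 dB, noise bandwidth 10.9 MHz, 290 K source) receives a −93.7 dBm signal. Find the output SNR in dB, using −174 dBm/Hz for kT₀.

Noise floor: N = −174 + 10 log₁₀(B) + NF
10 log₁₀(1.09×10⁷) = 70.37 dB
N = −174 + 70.37 + 2.43 = −101.20 dBm
SNR = P_sig − N = −93.7 − (−101.20) = 7.50 dB → 7.5 dB

7.5 dB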